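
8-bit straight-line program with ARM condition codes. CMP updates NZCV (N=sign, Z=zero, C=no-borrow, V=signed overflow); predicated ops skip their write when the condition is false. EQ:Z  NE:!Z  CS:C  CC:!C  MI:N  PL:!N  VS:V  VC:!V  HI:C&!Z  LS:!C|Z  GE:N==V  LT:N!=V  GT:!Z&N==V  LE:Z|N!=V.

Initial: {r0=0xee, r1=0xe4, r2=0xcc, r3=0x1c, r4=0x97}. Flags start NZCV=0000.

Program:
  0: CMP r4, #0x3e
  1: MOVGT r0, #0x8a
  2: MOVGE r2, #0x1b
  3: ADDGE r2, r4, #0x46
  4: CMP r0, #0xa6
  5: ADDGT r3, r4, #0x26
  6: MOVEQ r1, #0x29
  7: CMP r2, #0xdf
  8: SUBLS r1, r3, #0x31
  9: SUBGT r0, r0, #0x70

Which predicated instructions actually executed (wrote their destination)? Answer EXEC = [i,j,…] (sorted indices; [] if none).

EXEC = [5,8]

0: ✓ CMP  NZCV=0011
1: · MOVGT
2: · MOVGE
3: · ADDGE
4: ✓ CMP  NZCV=0010
5: ✓ ADDGT  r3←0xbd
6: · MOVEQ
7: ✓ CMP  NZCV=1000
8: ✓ SUBLS  r1←0x8c
9: · SUBGT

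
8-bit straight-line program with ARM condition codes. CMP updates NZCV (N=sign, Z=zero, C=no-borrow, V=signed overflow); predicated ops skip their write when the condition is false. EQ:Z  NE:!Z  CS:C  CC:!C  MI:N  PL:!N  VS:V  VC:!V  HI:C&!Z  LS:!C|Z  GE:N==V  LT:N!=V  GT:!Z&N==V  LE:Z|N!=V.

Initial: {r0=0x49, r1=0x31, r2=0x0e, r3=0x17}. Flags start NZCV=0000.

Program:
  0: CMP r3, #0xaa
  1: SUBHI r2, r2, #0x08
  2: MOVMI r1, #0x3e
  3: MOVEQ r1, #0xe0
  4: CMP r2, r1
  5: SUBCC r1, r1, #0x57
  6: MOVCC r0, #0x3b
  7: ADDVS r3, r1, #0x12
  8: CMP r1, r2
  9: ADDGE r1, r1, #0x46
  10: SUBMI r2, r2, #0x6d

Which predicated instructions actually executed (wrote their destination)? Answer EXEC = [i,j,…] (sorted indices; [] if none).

EXEC = [5,6,10]

[0] flags=0000 → (cmp)
[1] flags=0000 HI?F → skip
[2] flags=0000 MI?F → skip
[3] flags=0000 EQ?F → skip
[4] flags=1000 → (cmp)
[5] flags=1000 CC?T → r1=0xda
[6] flags=1000 CC?T → r0=0x3b
[7] flags=1000 VS?F → skip
[8] flags=1010 → (cmp)
[9] flags=1010 GE?F → skip
[10] flags=1010 MI?T → r2=0xa1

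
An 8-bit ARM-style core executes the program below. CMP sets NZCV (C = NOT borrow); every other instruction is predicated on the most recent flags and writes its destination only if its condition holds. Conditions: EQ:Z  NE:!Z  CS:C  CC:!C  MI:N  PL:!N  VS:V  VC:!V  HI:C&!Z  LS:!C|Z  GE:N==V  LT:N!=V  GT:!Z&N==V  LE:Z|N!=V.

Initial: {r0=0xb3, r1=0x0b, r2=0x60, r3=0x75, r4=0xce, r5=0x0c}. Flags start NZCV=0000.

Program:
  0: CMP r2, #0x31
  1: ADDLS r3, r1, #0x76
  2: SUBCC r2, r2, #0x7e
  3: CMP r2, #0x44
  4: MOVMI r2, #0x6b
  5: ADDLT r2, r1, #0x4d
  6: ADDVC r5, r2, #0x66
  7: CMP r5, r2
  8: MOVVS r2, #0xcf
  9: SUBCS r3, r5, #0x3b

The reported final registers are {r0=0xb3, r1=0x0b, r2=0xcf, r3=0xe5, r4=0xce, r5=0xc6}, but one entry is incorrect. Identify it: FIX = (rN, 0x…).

0: ✓ CMP  NZCV=0010
1: · ADDLS
2: · SUBCC
3: ✓ CMP  NZCV=0010
4: · MOVMI
5: · ADDLT
6: ✓ ADDVC  r5←0xc6
7: ✓ CMP  NZCV=0011
8: ✓ MOVVS  r2←0xcf
9: ✓ SUBCS  r3←0x8b

FIX = (r3, 0x8b)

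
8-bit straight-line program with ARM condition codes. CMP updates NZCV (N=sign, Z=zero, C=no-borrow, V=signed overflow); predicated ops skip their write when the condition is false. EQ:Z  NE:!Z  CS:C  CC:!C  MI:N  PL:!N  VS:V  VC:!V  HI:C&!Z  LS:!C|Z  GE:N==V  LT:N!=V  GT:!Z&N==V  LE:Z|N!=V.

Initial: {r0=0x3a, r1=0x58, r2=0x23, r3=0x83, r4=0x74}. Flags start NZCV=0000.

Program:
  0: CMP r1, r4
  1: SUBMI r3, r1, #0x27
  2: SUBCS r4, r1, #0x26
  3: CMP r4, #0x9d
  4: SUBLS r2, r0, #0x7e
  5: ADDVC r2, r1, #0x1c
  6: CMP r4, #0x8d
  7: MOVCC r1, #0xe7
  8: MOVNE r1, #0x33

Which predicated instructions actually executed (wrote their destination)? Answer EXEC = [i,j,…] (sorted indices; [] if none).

EXEC = [1,4,7,8]

0: ✓ CMP  NZCV=1000
1: ✓ SUBMI  r3←0x31
2: · SUBCS
3: ✓ CMP  NZCV=1001
4: ✓ SUBLS  r2←0xbc
5: · ADDVC
6: ✓ CMP  NZCV=1001
7: ✓ MOVCC  r1←0xe7
8: ✓ MOVNE  r1←0x33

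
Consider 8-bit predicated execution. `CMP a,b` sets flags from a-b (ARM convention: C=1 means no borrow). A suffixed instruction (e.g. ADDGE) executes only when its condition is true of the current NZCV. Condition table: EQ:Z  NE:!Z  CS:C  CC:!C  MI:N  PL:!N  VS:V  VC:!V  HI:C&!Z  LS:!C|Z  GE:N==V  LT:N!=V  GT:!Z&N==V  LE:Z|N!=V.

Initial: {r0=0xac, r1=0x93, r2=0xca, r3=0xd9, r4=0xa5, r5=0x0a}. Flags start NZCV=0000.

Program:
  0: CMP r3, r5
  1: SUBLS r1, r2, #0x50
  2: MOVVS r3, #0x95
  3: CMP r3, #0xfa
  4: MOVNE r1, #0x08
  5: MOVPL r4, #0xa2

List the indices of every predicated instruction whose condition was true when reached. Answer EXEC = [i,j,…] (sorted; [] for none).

0: ✓ CMP  NZCV=1010
1: · SUBLS
2: · MOVVS
3: ✓ CMP  NZCV=1000
4: ✓ MOVNE  r1←0x08
5: · MOVPL

EXEC = [4]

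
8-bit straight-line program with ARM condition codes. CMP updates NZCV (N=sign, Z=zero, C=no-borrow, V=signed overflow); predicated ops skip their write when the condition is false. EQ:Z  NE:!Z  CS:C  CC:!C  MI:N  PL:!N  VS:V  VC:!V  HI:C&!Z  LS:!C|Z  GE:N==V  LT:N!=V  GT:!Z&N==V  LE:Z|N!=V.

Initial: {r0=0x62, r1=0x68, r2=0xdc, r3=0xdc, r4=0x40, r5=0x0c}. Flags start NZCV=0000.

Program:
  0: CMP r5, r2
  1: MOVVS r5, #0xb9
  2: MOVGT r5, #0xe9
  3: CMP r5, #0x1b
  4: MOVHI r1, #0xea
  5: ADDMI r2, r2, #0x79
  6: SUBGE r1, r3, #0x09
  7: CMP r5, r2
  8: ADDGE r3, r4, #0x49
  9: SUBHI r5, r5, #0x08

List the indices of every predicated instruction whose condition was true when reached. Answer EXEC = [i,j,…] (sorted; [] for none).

EXEC = [2,4,5,9]

[0] flags=0000 → (cmp)
[1] flags=0000 VS?F → skip
[2] flags=0000 GT?T → r5=0xe9
[3] flags=1010 → (cmp)
[4] flags=1010 HI?T → r1=0xea
[5] flags=1010 MI?T → r2=0x55
[6] flags=1010 GE?F → skip
[7] flags=1010 → (cmp)
[8] flags=1010 GE?F → skip
[9] flags=1010 HI?T → r5=0xe1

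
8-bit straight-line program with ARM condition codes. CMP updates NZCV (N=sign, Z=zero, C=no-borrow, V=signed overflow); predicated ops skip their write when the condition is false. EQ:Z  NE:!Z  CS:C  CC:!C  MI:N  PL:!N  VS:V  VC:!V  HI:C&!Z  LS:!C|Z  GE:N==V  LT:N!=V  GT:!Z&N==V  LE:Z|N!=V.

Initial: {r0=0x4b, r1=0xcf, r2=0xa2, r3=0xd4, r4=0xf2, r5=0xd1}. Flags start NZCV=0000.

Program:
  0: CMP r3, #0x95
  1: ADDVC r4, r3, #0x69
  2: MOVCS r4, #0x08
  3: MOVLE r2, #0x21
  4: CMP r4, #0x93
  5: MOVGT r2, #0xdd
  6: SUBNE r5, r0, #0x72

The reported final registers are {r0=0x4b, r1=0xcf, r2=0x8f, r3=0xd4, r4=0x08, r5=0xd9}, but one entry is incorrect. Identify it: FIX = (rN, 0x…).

FIX = (r2, 0xdd)

[0] flags=0010 → (cmp)
[1] flags=0010 VC?T → r4=0x3d
[2] flags=0010 CS?T → r4=0x08
[3] flags=0010 LE?F → skip
[4] flags=0000 → (cmp)
[5] flags=0000 GT?T → r2=0xdd
[6] flags=0000 NE?T → r5=0xd9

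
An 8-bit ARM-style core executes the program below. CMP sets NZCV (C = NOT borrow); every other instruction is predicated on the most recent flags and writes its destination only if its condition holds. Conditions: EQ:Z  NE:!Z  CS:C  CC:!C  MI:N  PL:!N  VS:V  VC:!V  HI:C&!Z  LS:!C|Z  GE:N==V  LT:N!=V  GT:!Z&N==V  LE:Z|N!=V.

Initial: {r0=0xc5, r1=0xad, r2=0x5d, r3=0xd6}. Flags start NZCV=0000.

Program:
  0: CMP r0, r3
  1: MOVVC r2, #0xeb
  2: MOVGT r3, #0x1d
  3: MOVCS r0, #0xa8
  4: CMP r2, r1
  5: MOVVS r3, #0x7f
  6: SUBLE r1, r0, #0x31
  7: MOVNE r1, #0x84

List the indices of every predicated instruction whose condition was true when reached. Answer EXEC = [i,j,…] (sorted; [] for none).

0: ✓ CMP  NZCV=1000
1: ✓ MOVVC  r2←0xeb
2: · MOVGT
3: · MOVCS
4: ✓ CMP  NZCV=0010
5: · MOVVS
6: · SUBLE
7: ✓ MOVNE  r1←0x84

EXEC = [1,7]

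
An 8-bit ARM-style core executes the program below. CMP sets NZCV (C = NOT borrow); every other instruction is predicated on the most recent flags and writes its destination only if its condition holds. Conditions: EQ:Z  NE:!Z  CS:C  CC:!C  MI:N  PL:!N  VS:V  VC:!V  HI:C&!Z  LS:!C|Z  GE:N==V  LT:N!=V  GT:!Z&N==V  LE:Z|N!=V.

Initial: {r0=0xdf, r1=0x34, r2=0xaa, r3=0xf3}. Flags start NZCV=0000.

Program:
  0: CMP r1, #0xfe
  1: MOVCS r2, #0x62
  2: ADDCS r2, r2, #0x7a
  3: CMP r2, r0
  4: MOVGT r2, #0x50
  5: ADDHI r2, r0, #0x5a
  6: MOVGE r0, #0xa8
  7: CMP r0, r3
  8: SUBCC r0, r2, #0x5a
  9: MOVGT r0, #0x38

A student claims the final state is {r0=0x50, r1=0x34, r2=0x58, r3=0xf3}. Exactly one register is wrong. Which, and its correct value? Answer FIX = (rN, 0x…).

0: ✓ CMP  NZCV=0000
1: · MOVCS
2: · ADDCS
3: ✓ CMP  NZCV=1000
4: · MOVGT
5: · ADDHI
6: · MOVGE
7: ✓ CMP  NZCV=1000
8: ✓ SUBCC  r0←0x50
9: · MOVGT

FIX = (r2, 0xaa)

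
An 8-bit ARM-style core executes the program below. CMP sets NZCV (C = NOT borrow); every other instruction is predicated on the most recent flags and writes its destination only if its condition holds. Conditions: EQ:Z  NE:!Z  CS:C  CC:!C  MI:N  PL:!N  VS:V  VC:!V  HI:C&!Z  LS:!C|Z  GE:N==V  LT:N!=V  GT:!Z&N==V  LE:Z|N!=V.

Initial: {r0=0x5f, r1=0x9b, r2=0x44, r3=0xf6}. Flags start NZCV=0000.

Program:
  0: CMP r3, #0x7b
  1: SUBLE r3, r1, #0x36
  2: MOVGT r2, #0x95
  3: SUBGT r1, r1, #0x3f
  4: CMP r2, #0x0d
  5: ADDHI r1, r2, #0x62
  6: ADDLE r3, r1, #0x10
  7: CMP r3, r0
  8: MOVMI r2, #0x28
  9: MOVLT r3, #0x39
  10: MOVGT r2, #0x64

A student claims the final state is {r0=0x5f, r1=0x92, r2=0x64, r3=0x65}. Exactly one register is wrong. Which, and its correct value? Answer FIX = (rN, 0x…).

FIX = (r1, 0xa6)

[0] flags=0011 → (cmp)
[1] flags=0011 LE?T → r3=0x65
[2] flags=0011 GT?F → skip
[3] flags=0011 GT?F → skip
[4] flags=0010 → (cmp)
[5] flags=0010 HI?T → r1=0xa6
[6] flags=0010 LE?F → skip
[7] flags=0010 → (cmp)
[8] flags=0010 MI?F → skip
[9] flags=0010 LT?F → skip
[10] flags=0010 GT?T → r2=0x64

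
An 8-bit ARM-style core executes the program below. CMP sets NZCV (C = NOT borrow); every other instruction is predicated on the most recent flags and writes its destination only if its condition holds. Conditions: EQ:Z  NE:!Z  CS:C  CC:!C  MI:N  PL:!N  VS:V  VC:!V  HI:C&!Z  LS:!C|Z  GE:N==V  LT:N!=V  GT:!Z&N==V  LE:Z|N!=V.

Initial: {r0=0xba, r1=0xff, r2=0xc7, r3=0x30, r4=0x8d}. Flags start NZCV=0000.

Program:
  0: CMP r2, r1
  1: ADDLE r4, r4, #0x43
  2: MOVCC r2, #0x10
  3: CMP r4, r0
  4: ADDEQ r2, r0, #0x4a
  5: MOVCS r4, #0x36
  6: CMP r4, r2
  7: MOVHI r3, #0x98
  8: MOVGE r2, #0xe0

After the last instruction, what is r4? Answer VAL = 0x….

0: ✓ CMP  NZCV=1000
1: ✓ ADDLE  r4←0xd0
2: ✓ MOVCC  r2←0x10
3: ✓ CMP  NZCV=0010
4: · ADDEQ
5: ✓ MOVCS  r4←0x36
6: ✓ CMP  NZCV=0010
7: ✓ MOVHI  r3←0x98
8: ✓ MOVGE  r2←0xe0

VAL = 0x36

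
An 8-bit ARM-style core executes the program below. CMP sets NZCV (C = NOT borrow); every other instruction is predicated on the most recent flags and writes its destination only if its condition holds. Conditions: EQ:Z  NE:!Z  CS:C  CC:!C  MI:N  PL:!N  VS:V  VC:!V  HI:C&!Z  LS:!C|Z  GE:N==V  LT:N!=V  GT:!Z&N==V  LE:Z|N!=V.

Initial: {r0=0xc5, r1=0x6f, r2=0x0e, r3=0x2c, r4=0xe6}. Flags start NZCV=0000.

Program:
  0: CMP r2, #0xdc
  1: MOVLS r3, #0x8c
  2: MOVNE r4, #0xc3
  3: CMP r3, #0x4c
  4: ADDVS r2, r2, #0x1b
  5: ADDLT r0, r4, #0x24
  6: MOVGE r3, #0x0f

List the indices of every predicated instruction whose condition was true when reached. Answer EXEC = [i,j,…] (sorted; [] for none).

EXEC = [1,2,4,5]

0: ✓ CMP  NZCV=0000
1: ✓ MOVLS  r3←0x8c
2: ✓ MOVNE  r4←0xc3
3: ✓ CMP  NZCV=0011
4: ✓ ADDVS  r2←0x29
5: ✓ ADDLT  r0←0xe7
6: · MOVGE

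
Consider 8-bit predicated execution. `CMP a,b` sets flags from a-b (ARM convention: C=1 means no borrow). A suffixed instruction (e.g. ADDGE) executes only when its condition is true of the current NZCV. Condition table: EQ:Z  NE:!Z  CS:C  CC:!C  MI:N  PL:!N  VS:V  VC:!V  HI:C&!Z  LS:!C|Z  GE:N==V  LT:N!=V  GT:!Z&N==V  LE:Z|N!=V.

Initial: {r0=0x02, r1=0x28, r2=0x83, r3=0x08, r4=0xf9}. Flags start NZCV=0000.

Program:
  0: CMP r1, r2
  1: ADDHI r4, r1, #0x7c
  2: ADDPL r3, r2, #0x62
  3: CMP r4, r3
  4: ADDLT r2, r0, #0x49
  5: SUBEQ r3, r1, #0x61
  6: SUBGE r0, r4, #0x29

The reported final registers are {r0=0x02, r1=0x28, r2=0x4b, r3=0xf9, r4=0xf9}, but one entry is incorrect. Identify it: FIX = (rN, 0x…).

0: ✓ CMP  NZCV=1001
1: · ADDHI
2: · ADDPL
3: ✓ CMP  NZCV=1010
4: ✓ ADDLT  r2←0x4b
5: · SUBEQ
6: · SUBGE

FIX = (r3, 0x08)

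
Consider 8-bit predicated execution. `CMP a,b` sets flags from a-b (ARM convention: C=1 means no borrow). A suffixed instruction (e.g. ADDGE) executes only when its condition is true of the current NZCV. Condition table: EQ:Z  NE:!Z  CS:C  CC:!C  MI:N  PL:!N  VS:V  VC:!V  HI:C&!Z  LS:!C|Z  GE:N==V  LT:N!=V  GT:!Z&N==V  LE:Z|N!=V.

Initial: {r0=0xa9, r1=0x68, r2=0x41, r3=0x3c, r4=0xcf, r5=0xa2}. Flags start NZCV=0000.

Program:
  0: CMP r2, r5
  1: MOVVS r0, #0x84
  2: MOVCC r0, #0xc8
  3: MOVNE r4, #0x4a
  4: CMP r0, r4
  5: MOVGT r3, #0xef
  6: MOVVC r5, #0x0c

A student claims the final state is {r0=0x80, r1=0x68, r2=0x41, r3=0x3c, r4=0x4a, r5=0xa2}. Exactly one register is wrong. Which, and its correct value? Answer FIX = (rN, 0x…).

FIX = (r0, 0xc8)

0: ✓ CMP  NZCV=1001
1: ✓ MOVVS  r0←0x84
2: ✓ MOVCC  r0←0xc8
3: ✓ MOVNE  r4←0x4a
4: ✓ CMP  NZCV=0011
5: · MOVGT
6: · MOVVC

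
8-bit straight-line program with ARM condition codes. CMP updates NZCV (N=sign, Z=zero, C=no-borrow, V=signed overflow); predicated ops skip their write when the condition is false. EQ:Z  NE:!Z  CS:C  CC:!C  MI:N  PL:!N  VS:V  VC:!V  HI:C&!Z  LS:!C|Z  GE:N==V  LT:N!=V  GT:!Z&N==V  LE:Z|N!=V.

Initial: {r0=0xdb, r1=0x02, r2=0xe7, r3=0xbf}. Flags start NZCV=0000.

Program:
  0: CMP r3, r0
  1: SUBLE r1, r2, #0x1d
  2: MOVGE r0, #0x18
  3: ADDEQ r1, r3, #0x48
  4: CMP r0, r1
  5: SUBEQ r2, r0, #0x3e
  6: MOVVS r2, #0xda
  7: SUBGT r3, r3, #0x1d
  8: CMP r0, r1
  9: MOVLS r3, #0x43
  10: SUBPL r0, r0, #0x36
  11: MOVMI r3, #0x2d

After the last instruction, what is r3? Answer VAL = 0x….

VAL = 0xa2

[0] flags=1000 → (cmp)
[1] flags=1000 LE?T → r1=0xca
[2] flags=1000 GE?F → skip
[3] flags=1000 EQ?F → skip
[4] flags=0010 → (cmp)
[5] flags=0010 EQ?F → skip
[6] flags=0010 VS?F → skip
[7] flags=0010 GT?T → r3=0xa2
[8] flags=0010 → (cmp)
[9] flags=0010 LS?F → skip
[10] flags=0010 PL?T → r0=0xa5
[11] flags=0010 MI?F → skip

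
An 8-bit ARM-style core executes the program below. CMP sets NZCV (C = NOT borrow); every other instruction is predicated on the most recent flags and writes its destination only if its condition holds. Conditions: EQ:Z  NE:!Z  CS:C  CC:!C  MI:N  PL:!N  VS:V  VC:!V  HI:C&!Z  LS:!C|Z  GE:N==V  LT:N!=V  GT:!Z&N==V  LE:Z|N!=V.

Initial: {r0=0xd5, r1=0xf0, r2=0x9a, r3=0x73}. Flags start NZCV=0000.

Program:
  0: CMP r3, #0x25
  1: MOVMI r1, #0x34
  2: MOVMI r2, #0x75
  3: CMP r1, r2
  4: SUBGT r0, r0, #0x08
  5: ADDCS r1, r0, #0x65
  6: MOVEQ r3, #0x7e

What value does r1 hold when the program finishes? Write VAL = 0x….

VAL = 0x32

[0] flags=0010 → (cmp)
[1] flags=0010 MI?F → skip
[2] flags=0010 MI?F → skip
[3] flags=0010 → (cmp)
[4] flags=0010 GT?T → r0=0xcd
[5] flags=0010 CS?T → r1=0x32
[6] flags=0010 EQ?F → skip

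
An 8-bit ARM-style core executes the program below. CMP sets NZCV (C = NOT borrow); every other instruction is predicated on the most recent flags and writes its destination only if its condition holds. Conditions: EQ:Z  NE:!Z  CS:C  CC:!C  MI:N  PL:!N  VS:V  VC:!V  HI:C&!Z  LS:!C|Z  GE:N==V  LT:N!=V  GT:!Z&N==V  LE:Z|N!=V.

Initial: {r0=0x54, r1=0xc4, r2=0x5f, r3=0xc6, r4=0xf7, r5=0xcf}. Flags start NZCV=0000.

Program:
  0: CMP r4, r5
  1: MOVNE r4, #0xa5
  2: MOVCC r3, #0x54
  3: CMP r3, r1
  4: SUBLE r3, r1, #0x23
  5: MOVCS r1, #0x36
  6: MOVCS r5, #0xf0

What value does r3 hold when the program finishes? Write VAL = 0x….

[0] flags=0010 → (cmp)
[1] flags=0010 NE?T → r4=0xa5
[2] flags=0010 CC?F → skip
[3] flags=0010 → (cmp)
[4] flags=0010 LE?F → skip
[5] flags=0010 CS?T → r1=0x36
[6] flags=0010 CS?T → r5=0xf0

VAL = 0xc6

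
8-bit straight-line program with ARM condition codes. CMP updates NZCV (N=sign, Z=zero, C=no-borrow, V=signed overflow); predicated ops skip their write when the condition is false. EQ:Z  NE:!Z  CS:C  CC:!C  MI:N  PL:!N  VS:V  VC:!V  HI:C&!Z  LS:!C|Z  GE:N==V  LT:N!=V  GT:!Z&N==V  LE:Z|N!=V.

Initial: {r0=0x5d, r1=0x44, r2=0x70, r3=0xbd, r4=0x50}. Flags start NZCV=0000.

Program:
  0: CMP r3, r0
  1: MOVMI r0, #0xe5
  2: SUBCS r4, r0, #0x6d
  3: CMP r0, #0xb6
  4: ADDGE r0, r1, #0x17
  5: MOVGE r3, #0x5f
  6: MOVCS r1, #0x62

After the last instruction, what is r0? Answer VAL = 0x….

VAL = 0x5b

0: ✓ CMP  NZCV=0011
1: · MOVMI
2: ✓ SUBCS  r4←0xf0
3: ✓ CMP  NZCV=1001
4: ✓ ADDGE  r0←0x5b
5: ✓ MOVGE  r3←0x5f
6: · MOVCS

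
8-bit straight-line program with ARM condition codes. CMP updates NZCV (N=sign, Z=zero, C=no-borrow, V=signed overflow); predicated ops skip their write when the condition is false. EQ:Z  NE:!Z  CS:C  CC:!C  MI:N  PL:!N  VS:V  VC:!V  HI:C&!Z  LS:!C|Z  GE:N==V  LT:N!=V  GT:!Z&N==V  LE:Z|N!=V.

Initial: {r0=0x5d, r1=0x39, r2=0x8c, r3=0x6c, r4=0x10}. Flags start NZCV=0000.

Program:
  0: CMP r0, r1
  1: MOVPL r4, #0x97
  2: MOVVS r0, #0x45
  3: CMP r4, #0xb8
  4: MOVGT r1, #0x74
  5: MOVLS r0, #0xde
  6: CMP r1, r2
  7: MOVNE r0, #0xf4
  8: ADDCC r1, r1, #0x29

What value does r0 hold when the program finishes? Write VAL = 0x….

VAL = 0xf4

0: ✓ CMP  NZCV=0010
1: ✓ MOVPL  r4←0x97
2: · MOVVS
3: ✓ CMP  NZCV=1000
4: · MOVGT
5: ✓ MOVLS  r0←0xde
6: ✓ CMP  NZCV=1001
7: ✓ MOVNE  r0←0xf4
8: ✓ ADDCC  r1←0x62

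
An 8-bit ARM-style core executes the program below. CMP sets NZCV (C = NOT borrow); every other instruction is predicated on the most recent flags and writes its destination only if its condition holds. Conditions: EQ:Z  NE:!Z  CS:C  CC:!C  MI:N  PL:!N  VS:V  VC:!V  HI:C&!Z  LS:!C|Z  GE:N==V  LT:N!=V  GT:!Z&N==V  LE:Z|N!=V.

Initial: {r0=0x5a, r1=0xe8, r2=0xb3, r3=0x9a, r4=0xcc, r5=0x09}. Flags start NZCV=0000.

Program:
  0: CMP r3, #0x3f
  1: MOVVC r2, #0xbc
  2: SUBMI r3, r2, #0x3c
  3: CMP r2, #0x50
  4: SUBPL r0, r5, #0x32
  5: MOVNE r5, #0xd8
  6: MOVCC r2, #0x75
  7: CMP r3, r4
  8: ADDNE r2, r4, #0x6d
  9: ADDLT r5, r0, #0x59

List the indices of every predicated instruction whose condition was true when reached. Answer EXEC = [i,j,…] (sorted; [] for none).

[0] flags=0011 → (cmp)
[1] flags=0011 VC?F → skip
[2] flags=0011 MI?F → skip
[3] flags=0011 → (cmp)
[4] flags=0011 PL?T → r0=0xd7
[5] flags=0011 NE?T → r5=0xd8
[6] flags=0011 CC?F → skip
[7] flags=1000 → (cmp)
[8] flags=1000 NE?T → r2=0x39
[9] flags=1000 LT?T → r5=0x30

EXEC = [4,5,8,9]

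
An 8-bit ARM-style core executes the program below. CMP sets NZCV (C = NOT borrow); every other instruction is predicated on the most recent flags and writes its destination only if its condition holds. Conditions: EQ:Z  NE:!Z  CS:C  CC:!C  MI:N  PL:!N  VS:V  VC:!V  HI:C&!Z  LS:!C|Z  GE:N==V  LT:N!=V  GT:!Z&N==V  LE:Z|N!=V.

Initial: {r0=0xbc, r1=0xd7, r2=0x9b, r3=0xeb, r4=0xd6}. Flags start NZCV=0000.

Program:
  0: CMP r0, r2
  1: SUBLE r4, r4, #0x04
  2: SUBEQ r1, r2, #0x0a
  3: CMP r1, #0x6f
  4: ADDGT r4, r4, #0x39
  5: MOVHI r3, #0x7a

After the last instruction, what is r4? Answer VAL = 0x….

0: ✓ CMP  NZCV=0010
1: · SUBLE
2: · SUBEQ
3: ✓ CMP  NZCV=0011
4: · ADDGT
5: ✓ MOVHI  r3←0x7a

VAL = 0xd6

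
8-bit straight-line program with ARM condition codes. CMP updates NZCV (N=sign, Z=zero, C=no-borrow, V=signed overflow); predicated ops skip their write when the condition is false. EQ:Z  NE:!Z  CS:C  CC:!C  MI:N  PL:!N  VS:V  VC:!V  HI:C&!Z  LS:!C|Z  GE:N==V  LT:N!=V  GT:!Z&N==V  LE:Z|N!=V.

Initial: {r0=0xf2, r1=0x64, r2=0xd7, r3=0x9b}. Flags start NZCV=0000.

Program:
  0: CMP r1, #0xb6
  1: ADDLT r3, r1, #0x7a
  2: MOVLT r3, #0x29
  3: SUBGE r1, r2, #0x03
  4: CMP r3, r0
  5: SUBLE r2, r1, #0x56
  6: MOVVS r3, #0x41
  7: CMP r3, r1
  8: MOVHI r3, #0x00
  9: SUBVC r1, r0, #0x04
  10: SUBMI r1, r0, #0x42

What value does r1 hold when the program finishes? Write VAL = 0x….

[0] flags=1001 → (cmp)
[1] flags=1001 LT?F → skip
[2] flags=1001 LT?F → skip
[3] flags=1001 GE?T → r1=0xd4
[4] flags=1000 → (cmp)
[5] flags=1000 LE?T → r2=0x7e
[6] flags=1000 VS?F → skip
[7] flags=1000 → (cmp)
[8] flags=1000 HI?F → skip
[9] flags=1000 VC?T → r1=0xee
[10] flags=1000 MI?T → r1=0xb0

VAL = 0xb0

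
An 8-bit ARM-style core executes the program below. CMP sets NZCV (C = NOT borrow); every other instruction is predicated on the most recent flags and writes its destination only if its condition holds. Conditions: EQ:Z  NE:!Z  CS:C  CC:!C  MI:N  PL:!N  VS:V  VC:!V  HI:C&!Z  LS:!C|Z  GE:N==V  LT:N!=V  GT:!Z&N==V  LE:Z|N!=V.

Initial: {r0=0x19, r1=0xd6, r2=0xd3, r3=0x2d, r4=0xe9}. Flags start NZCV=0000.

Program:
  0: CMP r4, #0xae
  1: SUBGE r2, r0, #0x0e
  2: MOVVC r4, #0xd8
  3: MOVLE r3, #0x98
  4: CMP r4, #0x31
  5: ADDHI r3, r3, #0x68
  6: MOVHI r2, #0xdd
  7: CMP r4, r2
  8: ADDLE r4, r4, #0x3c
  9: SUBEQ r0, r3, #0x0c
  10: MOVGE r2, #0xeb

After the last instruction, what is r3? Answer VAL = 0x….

VAL = 0x95

[0] flags=0010 → (cmp)
[1] flags=0010 GE?T → r2=0x0b
[2] flags=0010 VC?T → r4=0xd8
[3] flags=0010 LE?F → skip
[4] flags=1010 → (cmp)
[5] flags=1010 HI?T → r3=0x95
[6] flags=1010 HI?T → r2=0xdd
[7] flags=1000 → (cmp)
[8] flags=1000 LE?T → r4=0x14
[9] flags=1000 EQ?F → skip
[10] flags=1000 GE?F → skip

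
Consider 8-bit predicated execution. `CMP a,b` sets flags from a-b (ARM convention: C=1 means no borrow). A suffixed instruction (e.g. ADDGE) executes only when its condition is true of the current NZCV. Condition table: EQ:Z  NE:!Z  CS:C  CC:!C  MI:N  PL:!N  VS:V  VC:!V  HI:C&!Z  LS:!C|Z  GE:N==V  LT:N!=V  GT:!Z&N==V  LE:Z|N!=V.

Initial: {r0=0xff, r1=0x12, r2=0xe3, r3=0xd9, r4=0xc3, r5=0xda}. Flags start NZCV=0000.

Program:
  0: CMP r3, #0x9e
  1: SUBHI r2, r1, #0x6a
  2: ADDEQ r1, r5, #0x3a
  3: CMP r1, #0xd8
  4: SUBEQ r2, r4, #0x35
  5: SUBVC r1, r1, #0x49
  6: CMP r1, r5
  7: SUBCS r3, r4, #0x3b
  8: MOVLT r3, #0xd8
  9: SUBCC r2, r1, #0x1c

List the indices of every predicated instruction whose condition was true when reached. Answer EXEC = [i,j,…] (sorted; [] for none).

0: ✓ CMP  NZCV=0010
1: ✓ SUBHI  r2←0xa8
2: · ADDEQ
3: ✓ CMP  NZCV=0000
4: · SUBEQ
5: ✓ SUBVC  r1←0xc9
6: ✓ CMP  NZCV=1000
7: · SUBCS
8: ✓ MOVLT  r3←0xd8
9: ✓ SUBCC  r2←0xad

EXEC = [1,5,8,9]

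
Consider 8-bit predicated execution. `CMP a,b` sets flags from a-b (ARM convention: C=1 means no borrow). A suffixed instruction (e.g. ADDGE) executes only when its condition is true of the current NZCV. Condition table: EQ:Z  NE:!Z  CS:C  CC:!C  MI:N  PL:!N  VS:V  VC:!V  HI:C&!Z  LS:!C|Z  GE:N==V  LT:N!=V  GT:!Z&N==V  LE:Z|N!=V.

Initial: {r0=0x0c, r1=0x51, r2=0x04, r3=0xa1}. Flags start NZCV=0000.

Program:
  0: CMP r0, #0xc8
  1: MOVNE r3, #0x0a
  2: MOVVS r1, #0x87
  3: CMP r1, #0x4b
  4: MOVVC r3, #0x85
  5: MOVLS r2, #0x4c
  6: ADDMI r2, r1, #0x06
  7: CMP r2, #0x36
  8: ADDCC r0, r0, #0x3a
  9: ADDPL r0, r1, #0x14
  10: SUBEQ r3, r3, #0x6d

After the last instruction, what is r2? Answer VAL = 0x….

VAL = 0x04

0: ✓ CMP  NZCV=0000
1: ✓ MOVNE  r3←0x0a
2: · MOVVS
3: ✓ CMP  NZCV=0010
4: ✓ MOVVC  r3←0x85
5: · MOVLS
6: · ADDMI
7: ✓ CMP  NZCV=1000
8: ✓ ADDCC  r0←0x46
9: · ADDPL
10: · SUBEQ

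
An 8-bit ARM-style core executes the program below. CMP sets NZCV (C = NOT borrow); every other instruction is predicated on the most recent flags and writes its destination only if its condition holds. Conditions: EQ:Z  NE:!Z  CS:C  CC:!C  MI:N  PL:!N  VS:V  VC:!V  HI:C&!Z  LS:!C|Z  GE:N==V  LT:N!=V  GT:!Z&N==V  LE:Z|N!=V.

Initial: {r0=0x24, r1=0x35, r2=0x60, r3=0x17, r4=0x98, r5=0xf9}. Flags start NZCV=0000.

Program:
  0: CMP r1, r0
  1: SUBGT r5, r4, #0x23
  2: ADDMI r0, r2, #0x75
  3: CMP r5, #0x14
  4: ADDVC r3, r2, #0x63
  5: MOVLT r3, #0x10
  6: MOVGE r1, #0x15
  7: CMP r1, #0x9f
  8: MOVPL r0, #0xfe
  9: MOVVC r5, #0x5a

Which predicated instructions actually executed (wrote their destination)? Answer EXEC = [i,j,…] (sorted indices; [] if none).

EXEC = [1,4,6,8,9]

0: ✓ CMP  NZCV=0010
1: ✓ SUBGT  r5←0x75
2: · ADDMI
3: ✓ CMP  NZCV=0010
4: ✓ ADDVC  r3←0xc3
5: · MOVLT
6: ✓ MOVGE  r1←0x15
7: ✓ CMP  NZCV=0000
8: ✓ MOVPL  r0←0xfe
9: ✓ MOVVC  r5←0x5a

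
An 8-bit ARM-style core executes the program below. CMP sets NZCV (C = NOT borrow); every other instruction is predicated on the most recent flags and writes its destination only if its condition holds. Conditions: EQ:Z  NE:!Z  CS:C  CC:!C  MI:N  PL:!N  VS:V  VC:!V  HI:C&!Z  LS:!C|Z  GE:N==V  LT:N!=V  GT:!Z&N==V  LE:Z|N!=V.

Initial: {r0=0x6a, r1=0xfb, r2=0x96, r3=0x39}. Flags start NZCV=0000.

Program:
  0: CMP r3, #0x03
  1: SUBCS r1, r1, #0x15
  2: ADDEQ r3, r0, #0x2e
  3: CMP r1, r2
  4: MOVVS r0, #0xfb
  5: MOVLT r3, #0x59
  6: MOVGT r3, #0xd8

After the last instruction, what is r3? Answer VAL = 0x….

0: ✓ CMP  NZCV=0010
1: ✓ SUBCS  r1←0xe6
2: · ADDEQ
3: ✓ CMP  NZCV=0010
4: · MOVVS
5: · MOVLT
6: ✓ MOVGT  r3←0xd8

VAL = 0xd8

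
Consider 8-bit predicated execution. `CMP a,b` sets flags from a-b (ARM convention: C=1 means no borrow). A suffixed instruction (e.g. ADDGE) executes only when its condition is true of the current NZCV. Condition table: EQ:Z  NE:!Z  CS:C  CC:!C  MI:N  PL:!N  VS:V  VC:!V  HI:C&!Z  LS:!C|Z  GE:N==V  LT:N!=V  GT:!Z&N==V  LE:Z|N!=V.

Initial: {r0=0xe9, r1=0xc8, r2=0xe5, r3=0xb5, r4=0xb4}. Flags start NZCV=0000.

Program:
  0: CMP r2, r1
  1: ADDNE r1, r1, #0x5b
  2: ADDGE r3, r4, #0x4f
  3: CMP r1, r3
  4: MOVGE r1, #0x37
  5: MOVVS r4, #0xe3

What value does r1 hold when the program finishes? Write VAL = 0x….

[0] flags=0010 → (cmp)
[1] flags=0010 NE?T → r1=0x23
[2] flags=0010 GE?T → r3=0x03
[3] flags=0010 → (cmp)
[4] flags=0010 GE?T → r1=0x37
[5] flags=0010 VS?F → skip

VAL = 0x37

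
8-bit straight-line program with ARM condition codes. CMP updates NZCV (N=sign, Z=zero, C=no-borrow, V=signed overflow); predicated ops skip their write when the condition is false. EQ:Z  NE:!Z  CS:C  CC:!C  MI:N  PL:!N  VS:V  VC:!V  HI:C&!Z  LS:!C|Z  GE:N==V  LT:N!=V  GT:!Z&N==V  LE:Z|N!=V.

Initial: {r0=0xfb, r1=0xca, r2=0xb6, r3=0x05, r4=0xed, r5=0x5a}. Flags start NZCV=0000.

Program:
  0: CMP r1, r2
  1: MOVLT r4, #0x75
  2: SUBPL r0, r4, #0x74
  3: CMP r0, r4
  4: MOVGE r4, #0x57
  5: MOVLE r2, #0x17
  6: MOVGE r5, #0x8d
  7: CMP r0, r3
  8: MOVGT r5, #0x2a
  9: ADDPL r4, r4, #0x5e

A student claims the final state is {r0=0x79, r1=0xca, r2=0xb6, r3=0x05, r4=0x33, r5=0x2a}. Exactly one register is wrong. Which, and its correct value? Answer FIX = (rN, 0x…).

FIX = (r4, 0xb5)

[0] flags=0010 → (cmp)
[1] flags=0010 LT?F → skip
[2] flags=0010 PL?T → r0=0x79
[3] flags=1001 → (cmp)
[4] flags=1001 GE?T → r4=0x57
[5] flags=1001 LE?F → skip
[6] flags=1001 GE?T → r5=0x8d
[7] flags=0010 → (cmp)
[8] flags=0010 GT?T → r5=0x2a
[9] flags=0010 PL?T → r4=0xb5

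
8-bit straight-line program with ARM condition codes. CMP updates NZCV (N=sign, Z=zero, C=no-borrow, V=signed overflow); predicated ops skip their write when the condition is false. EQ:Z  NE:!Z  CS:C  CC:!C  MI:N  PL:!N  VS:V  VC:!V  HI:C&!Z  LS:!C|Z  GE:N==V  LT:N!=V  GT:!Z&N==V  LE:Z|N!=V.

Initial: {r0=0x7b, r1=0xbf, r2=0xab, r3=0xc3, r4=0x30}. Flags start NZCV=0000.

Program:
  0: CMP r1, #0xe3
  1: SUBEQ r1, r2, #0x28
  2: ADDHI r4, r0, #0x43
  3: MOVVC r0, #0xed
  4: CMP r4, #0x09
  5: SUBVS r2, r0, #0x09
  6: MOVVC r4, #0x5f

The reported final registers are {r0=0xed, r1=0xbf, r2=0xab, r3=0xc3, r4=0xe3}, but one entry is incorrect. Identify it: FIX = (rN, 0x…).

FIX = (r4, 0x5f)

[0] flags=1000 → (cmp)
[1] flags=1000 EQ?F → skip
[2] flags=1000 HI?F → skip
[3] flags=1000 VC?T → r0=0xed
[4] flags=0010 → (cmp)
[5] flags=0010 VS?F → skip
[6] flags=0010 VC?T → r4=0x5f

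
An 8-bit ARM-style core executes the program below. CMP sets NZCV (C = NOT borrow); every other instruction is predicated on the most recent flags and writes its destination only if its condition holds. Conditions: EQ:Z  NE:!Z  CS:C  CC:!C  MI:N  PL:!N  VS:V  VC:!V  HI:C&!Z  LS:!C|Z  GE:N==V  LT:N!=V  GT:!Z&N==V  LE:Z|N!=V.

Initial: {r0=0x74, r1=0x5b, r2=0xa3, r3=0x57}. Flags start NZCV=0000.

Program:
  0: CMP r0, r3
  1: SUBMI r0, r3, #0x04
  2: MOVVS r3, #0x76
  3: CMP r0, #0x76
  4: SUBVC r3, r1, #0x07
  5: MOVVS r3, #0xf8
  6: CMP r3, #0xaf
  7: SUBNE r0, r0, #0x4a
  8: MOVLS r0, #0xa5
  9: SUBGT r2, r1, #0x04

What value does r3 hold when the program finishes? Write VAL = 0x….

0: ✓ CMP  NZCV=0010
1: · SUBMI
2: · MOVVS
3: ✓ CMP  NZCV=1000
4: ✓ SUBVC  r3←0x54
5: · MOVVS
6: ✓ CMP  NZCV=1001
7: ✓ SUBNE  r0←0x2a
8: ✓ MOVLS  r0←0xa5
9: ✓ SUBGT  r2←0x57

VAL = 0x54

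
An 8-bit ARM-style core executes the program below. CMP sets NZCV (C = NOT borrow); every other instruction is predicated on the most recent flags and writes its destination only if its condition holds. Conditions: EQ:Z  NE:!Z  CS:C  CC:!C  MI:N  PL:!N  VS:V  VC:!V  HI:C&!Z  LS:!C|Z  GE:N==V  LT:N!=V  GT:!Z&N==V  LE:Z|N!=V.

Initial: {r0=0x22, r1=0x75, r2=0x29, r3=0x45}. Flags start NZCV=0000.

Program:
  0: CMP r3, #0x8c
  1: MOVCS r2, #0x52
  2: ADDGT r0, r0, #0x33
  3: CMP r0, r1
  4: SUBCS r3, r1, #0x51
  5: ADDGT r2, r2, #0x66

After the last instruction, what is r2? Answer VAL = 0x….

0: ✓ CMP  NZCV=1001
1: · MOVCS
2: ✓ ADDGT  r0←0x55
3: ✓ CMP  NZCV=1000
4: · SUBCS
5: · ADDGT

VAL = 0x29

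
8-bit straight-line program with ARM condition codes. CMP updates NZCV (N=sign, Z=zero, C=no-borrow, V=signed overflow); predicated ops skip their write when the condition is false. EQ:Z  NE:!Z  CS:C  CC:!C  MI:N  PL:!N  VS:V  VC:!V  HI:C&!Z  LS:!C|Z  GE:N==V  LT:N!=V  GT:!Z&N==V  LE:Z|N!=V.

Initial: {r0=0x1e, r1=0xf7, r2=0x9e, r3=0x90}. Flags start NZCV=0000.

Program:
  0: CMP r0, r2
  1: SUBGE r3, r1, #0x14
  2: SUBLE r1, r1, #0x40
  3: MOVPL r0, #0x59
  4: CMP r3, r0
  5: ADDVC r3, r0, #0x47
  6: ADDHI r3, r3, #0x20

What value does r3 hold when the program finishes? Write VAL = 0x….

[0] flags=1001 → (cmp)
[1] flags=1001 GE?T → r3=0xe3
[2] flags=1001 LE?F → skip
[3] flags=1001 PL?F → skip
[4] flags=1010 → (cmp)
[5] flags=1010 VC?T → r3=0x65
[6] flags=1010 HI?T → r3=0x85

VAL = 0x85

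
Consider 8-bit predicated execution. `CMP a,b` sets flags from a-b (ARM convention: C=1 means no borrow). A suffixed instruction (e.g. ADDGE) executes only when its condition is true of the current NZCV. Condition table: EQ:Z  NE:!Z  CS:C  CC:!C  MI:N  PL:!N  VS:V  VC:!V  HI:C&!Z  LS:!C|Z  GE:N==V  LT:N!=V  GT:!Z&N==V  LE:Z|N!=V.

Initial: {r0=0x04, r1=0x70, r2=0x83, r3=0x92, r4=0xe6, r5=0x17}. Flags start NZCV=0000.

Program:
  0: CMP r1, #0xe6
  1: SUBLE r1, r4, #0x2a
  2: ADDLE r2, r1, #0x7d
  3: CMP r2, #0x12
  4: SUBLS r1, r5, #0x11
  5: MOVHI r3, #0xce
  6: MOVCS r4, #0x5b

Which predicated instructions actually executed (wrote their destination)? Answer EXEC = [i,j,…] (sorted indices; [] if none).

0: ✓ CMP  NZCV=1001
1: · SUBLE
2: · ADDLE
3: ✓ CMP  NZCV=0011
4: · SUBLS
5: ✓ MOVHI  r3←0xce
6: ✓ MOVCS  r4←0x5b

EXEC = [5,6]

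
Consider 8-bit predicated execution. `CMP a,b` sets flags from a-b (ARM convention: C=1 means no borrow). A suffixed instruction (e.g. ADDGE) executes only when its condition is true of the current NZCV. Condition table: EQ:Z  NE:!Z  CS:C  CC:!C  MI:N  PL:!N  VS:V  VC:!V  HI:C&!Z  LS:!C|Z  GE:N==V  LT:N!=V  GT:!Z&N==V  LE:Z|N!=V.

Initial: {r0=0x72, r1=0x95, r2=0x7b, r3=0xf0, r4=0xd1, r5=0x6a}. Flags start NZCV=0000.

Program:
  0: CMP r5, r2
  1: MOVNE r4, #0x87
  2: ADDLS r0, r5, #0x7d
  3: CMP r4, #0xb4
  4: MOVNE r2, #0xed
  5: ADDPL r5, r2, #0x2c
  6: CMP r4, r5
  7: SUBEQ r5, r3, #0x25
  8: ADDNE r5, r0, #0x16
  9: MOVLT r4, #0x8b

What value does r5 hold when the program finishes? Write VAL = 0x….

VAL = 0xfd

0: ✓ CMP  NZCV=1000
1: ✓ MOVNE  r4←0x87
2: ✓ ADDLS  r0←0xe7
3: ✓ CMP  NZCV=1000
4: ✓ MOVNE  r2←0xed
5: · ADDPL
6: ✓ CMP  NZCV=0011
7: · SUBEQ
8: ✓ ADDNE  r5←0xfd
9: ✓ MOVLT  r4←0x8b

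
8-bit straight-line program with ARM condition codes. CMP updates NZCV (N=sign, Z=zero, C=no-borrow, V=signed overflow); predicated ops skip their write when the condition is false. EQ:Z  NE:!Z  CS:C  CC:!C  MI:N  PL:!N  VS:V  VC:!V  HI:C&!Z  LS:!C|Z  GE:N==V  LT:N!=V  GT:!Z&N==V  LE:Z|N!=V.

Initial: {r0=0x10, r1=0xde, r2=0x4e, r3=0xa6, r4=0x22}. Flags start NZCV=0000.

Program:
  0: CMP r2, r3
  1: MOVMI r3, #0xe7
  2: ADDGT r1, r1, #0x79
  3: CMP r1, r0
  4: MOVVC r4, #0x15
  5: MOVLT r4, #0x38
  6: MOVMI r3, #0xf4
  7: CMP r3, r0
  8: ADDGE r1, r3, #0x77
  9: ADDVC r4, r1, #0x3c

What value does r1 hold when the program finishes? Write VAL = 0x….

[0] flags=1001 → (cmp)
[1] flags=1001 MI?T → r3=0xe7
[2] flags=1001 GT?T → r1=0x57
[3] flags=0010 → (cmp)
[4] flags=0010 VC?T → r4=0x15
[5] flags=0010 LT?F → skip
[6] flags=0010 MI?F → skip
[7] flags=1010 → (cmp)
[8] flags=1010 GE?F → skip
[9] flags=1010 VC?T → r4=0x93

VAL = 0x57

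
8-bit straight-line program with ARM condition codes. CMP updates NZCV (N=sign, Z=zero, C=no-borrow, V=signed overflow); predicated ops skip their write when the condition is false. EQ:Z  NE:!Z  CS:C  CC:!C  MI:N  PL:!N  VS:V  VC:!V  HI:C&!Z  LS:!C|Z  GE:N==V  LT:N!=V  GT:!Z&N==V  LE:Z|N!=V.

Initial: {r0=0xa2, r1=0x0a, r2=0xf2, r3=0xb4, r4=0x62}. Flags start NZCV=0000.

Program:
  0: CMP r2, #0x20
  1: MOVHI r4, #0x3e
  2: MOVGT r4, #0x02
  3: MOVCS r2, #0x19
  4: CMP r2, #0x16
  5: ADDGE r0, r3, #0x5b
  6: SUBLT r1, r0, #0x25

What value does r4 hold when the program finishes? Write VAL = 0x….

0: ✓ CMP  NZCV=1010
1: ✓ MOVHI  r4←0x3e
2: · MOVGT
3: ✓ MOVCS  r2←0x19
4: ✓ CMP  NZCV=0010
5: ✓ ADDGE  r0←0x0f
6: · SUBLT

VAL = 0x3e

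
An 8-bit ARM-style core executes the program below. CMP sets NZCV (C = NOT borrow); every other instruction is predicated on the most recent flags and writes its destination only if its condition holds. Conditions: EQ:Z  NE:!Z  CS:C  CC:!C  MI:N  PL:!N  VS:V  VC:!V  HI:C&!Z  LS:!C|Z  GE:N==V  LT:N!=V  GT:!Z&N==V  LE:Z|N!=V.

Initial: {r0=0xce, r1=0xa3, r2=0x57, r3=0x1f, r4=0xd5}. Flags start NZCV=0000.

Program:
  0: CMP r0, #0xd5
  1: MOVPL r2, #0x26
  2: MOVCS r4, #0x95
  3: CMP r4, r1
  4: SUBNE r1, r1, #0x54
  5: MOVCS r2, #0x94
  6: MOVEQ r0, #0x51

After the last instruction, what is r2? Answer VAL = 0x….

VAL = 0x94

[0] flags=1000 → (cmp)
[1] flags=1000 PL?F → skip
[2] flags=1000 CS?F → skip
[3] flags=0010 → (cmp)
[4] flags=0010 NE?T → r1=0x4f
[5] flags=0010 CS?T → r2=0x94
[6] flags=0010 EQ?F → skip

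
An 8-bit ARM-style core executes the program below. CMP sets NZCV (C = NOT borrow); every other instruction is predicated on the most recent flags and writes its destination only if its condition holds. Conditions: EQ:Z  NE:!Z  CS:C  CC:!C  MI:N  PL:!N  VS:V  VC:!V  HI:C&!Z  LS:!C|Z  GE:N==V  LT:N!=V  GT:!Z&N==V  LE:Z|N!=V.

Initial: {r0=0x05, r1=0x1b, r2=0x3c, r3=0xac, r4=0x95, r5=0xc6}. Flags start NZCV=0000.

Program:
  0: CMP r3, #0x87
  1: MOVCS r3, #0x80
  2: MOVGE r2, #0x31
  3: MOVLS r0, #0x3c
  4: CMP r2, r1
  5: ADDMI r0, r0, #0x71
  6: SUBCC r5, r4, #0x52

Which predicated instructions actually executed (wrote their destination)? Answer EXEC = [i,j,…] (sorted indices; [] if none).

EXEC = [1,2]

[0] flags=0010 → (cmp)
[1] flags=0010 CS?T → r3=0x80
[2] flags=0010 GE?T → r2=0x31
[3] flags=0010 LS?F → skip
[4] flags=0010 → (cmp)
[5] flags=0010 MI?F → skip
[6] flags=0010 CC?F → skip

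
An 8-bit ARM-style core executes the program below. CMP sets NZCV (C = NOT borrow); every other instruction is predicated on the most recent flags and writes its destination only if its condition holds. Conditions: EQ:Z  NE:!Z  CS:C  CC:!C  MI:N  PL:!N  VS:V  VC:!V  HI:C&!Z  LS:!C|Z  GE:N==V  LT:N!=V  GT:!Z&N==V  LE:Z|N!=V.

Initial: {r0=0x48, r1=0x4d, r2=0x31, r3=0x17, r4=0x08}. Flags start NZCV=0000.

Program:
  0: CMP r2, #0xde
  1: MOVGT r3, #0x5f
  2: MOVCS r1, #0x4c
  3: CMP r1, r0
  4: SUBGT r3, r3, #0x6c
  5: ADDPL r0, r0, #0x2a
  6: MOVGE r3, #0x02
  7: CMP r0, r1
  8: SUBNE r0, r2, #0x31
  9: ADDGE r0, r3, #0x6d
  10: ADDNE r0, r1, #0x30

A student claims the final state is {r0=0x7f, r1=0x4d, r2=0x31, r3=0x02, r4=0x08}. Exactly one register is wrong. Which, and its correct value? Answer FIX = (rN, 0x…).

0: ✓ CMP  NZCV=0000
1: ✓ MOVGT  r3←0x5f
2: · MOVCS
3: ✓ CMP  NZCV=0010
4: ✓ SUBGT  r3←0xf3
5: ✓ ADDPL  r0←0x72
6: ✓ MOVGE  r3←0x02
7: ✓ CMP  NZCV=0010
8: ✓ SUBNE  r0←0x00
9: ✓ ADDGE  r0←0x6f
10: ✓ ADDNE  r0←0x7d

FIX = (r0, 0x7d)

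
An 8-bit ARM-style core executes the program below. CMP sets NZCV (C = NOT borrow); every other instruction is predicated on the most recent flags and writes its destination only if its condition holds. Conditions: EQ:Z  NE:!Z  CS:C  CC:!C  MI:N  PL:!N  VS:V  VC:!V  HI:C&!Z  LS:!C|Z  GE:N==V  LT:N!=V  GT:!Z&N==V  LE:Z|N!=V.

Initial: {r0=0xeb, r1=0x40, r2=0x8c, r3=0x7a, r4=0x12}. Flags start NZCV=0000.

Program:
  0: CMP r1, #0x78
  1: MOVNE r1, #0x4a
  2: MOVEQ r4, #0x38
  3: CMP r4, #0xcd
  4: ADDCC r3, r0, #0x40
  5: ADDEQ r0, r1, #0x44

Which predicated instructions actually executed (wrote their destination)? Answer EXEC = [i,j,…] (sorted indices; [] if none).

EXEC = [1,4]

[0] flags=1000 → (cmp)
[1] flags=1000 NE?T → r1=0x4a
[2] flags=1000 EQ?F → skip
[3] flags=0000 → (cmp)
[4] flags=0000 CC?T → r3=0x2b
[5] flags=0000 EQ?F → skip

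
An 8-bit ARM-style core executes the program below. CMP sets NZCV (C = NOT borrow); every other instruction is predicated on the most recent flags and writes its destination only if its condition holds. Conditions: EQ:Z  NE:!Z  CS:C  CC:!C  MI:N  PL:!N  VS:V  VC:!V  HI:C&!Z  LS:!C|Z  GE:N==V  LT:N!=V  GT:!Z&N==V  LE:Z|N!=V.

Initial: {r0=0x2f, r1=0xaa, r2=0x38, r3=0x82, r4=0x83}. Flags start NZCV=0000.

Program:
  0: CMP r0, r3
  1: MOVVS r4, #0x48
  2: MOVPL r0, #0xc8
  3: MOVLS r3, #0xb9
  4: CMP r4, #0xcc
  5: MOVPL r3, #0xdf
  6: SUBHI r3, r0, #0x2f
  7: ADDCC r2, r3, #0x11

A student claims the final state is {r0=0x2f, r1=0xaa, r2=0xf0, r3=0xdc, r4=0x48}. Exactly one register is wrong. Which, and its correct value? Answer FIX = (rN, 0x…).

FIX = (r3, 0xdf)

[0] flags=1001 → (cmp)
[1] flags=1001 VS?T → r4=0x48
[2] flags=1001 PL?F → skip
[3] flags=1001 LS?T → r3=0xb9
[4] flags=0000 → (cmp)
[5] flags=0000 PL?T → r3=0xdf
[6] flags=0000 HI?F → skip
[7] flags=0000 CC?T → r2=0xf0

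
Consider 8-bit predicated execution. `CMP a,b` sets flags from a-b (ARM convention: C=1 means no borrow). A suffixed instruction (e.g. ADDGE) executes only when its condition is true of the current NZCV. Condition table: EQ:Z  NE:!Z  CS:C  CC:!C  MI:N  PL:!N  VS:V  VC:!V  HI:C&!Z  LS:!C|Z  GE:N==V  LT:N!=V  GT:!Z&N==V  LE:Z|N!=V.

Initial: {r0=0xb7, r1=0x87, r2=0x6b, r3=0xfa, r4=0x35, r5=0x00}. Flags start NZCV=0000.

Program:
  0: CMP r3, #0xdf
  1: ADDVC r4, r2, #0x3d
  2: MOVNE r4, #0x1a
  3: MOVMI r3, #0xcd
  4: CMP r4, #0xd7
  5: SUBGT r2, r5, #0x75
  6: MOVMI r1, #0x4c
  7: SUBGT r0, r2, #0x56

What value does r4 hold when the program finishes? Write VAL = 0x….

VAL = 0x1a

[0] flags=0010 → (cmp)
[1] flags=0010 VC?T → r4=0xa8
[2] flags=0010 NE?T → r4=0x1a
[3] flags=0010 MI?F → skip
[4] flags=0000 → (cmp)
[5] flags=0000 GT?T → r2=0x8b
[6] flags=0000 MI?F → skip
[7] flags=0000 GT?T → r0=0x35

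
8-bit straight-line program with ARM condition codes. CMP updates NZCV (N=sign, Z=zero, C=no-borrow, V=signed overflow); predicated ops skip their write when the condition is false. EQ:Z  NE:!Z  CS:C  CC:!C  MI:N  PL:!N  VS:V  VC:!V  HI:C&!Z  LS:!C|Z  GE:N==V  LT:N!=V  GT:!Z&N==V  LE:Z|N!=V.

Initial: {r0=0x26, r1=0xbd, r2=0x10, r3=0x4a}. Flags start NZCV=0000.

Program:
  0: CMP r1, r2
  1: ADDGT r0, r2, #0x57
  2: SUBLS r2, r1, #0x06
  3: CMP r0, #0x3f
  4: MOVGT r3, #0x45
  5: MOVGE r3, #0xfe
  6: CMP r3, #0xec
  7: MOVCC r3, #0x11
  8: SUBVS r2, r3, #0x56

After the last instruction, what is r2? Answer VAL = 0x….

[0] flags=1010 → (cmp)
[1] flags=1010 GT?F → skip
[2] flags=1010 LS?F → skip
[3] flags=1000 → (cmp)
[4] flags=1000 GT?F → skip
[5] flags=1000 GE?F → skip
[6] flags=0000 → (cmp)
[7] flags=0000 CC?T → r3=0x11
[8] flags=0000 VS?F → skip

VAL = 0x10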